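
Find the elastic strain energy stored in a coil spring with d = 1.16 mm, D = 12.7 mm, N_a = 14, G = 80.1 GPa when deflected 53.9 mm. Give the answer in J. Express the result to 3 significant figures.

0.918 J

k = Gd⁴/(8D³N_a) = (80.1×10³)(1.16⁴)/(8·12.7³·14) = 0.63217 N/mm
U = ½kδ² = 0.5 × 0.63217 × 53.9² = 918.3 N·mm = 0.9183 J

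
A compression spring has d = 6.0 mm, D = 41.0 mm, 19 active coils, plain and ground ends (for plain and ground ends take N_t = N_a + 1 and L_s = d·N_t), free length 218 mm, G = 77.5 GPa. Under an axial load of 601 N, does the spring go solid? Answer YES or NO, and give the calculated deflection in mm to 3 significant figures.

NO, δ = 62.7 mm

k = Gd⁴/(8D³N_a) = (77.5×10³)(6.0⁴)/(8·41.0³·19) = 9.5876 N/mm
N_t = 20; L_s = 6.0·20 = 120 mm; δ_solid = L₀ − L_s = 218 − 120 = 98 mm
δ = F/k = 601/9.5876 = 62.685 mm
δ < δ_solid → spring does not go solid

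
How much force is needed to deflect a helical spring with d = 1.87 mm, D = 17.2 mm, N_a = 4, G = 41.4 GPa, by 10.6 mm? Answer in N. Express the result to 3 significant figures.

33.0 N

k = Gd⁴/(8D³N_a) = (41.4×10³)(1.87⁴)/(8·17.2³·4) = 3.1091 N/mm
F = k·δ = 3.1091 × 10.6 = 32.956 N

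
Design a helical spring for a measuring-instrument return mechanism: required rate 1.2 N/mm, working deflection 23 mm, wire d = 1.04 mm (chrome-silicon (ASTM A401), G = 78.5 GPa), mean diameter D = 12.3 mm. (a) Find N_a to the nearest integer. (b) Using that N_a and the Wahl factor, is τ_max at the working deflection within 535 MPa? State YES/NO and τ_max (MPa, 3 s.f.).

(a) 5 coils; (b) NO, τ_max = 886 MPa

N_a = Gd⁴/(8D³k) = (78.5×10³)(1.04⁴)/(8·12.3³·1.2) = 5.141 → N_a = 5
Actual rate k = Gd⁴/(8D³·5) = 1.2338 N/mm
Working load F = kδ = 1.2338·23 = 28.376 N
C = 12.3/1.04 = 11.8269; K_W = (4C−1)/(4C−4)+0.615/C = 1.1213
τ_max = K_W·8FD/(πd³) = 1.1213·790.13 = 885.95 MPa
τ_max > 535 MPa → exceeds allowable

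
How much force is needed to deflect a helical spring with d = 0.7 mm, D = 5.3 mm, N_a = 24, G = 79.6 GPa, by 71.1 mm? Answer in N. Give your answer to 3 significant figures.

47.5 N

k = Gd⁴/(8D³N_a) = (79.6×10³)(0.7⁴)/(8·5.3³·24) = 0.66862 N/mm
F = k·δ = 0.66862 × 71.1 = 47.539 N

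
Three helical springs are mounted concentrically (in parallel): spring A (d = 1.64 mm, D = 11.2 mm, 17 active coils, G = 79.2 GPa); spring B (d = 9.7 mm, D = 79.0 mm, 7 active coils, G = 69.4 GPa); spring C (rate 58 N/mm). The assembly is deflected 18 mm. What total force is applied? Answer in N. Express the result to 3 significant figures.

1500 N

k_A = Gd⁴/(8D³N_a) = (79.2×10³)(1.64⁴)/(8·11.2³·17) = 2.9985 N/mm
k_B = Gd⁴/(8D³N_a) = (69.4×10³)(9.7⁴)/(8·79.0³·7) = 22.252 N/mm
Parallel: k_eq = 2.9985 + 22.252 + 58 = 83.251 N/mm
F = k_eq·δ = 83.251·18 = 1498.5 N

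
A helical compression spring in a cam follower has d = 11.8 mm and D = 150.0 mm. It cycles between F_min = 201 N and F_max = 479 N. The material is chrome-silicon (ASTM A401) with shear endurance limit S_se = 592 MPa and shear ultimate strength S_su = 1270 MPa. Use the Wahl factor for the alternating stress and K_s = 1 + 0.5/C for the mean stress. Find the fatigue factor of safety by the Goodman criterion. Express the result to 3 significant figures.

C = D/d = 150.0/11.8 = 12.7119; K_W = (4C−1)/(4C−4)+0.615/C = 1.1124; K_s = 1+0.5/C = 1.0393
F_a = (F_max−F_min)/2 = 139 N; F_m = (F_max+F_min)/2 = 340 N
τ_a = K_W·8F_aD/(πd³) = 1.1124 × 32.315 = 35.947 MPa
τ_m = K_s·8F_mD/(πd³) = 1.0393 × 79.043 = 82.152 MPa
Goodman: 1/n_f = τ_a/S_se + τ_m/S_su = 35.947/592 + 82.152/1270 = 0.06072 + 0.06469 = 0.12541
n_f = 1/0.12541 = 7.974

7.97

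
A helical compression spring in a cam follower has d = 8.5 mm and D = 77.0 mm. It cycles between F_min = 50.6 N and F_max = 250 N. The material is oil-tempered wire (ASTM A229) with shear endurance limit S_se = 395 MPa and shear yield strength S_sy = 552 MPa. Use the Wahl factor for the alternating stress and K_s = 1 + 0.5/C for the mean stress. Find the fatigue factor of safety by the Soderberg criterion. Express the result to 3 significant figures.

C = D/d = 77.0/8.5 = 9.0588; K_W = (4C−1)/(4C−4)+0.615/C = 1.1610; K_s = 1+0.5/C = 1.0552
F_a = (F_max−F_min)/2 = 99.7 N; F_m = (F_max+F_min)/2 = 150.3 N
τ_a = K_W·8F_aD/(πd³) = 1.1610 × 31.832 = 36.956 MPa
τ_m = K_s·8F_mD/(πd³) = 1.0552 × 47.988 = 50.637 MPa
Soderberg: 1/n_f = τ_a/S_se + τ_m/S_sy = 36.956/395 + 50.637/552 = 0.09356 + 0.09173 = 0.18529
n_f = 1/0.18529 = 5.397

5.40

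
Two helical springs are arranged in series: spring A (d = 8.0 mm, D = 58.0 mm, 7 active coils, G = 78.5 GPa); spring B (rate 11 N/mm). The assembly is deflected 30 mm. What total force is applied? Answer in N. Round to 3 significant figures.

k_A = Gd⁴/(8D³N_a) = (78.5×10³)(8.0⁴)/(8·58.0³·7) = 29.428 N/mm
Series: 1/k_eq = 1/29.428 + 1/11 = 0.12489; k_eq = 8.007 N/mm
F = k_eq·δ = 8.007·30 = 240.21 N

240 N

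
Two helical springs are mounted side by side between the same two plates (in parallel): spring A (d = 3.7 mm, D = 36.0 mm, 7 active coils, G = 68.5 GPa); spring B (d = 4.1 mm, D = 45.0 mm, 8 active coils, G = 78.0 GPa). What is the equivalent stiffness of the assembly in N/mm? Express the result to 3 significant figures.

8.69 N/mm

k_A = Gd⁴/(8D³N_a) = (68.5×10³)(3.7⁴)/(8·36.0³·7) = 4.9136 N/mm
k_B = Gd⁴/(8D³N_a) = (78.0×10³)(4.1⁴)/(8·45.0³·8) = 3.7793 N/mm
Parallel: k_eq = 4.9136 + 3.7793 = 8.6929 N/mm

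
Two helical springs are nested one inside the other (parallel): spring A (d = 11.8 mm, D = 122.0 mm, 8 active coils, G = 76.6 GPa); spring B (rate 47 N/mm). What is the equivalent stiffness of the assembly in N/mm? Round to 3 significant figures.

59.8 N/mm

k_A = Gd⁴/(8D³N_a) = (76.6×10³)(11.8⁴)/(8·122.0³·8) = 12.779 N/mm
Parallel: k_eq = 12.779 + 47 = 59.779 N/mm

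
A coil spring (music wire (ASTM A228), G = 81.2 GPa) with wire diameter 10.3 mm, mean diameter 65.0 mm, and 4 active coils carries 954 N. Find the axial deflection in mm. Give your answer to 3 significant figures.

9.17 mm

k = Gd⁴/(8D³N_a) = (81.2×10³)(10.3⁴)/(8·65.0³·4) = 104 N/mm
δ = F/k = 954 / 104 = 9.1735 mm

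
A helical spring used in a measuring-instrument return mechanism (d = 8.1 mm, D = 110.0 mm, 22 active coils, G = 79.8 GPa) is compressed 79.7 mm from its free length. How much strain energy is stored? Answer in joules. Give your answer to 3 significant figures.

k = Gd⁴/(8D³N_a) = (79.8×10³)(8.1⁴)/(8·110.0³·22) = 1.4664 N/mm
U = ½kδ² = 0.5 × 1.4664 × 79.7² = 4657.4 N·mm = 4.6574 J

4.66 J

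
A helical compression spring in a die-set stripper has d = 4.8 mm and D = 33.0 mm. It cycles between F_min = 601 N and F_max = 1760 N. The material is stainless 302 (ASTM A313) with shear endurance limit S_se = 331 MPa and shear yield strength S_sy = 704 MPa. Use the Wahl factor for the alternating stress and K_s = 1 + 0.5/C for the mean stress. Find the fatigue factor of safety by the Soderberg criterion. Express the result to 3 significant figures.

C = D/d = 33.0/4.8 = 6.8750; K_W = (4C−1)/(4C−4)+0.615/C = 1.2171; K_s = 1+0.5/C = 1.0727
F_a = (F_max−F_min)/2 = 579.5 N; F_m = (F_max+F_min)/2 = 1180.5 N
τ_a = K_W·8F_aD/(πd³) = 1.2171 × 440.34 = 535.94 MPa
τ_m = K_s·8F_mD/(πd³) = 1.0727 × 897.01 = 962.24 MPa
Soderberg: 1/n_f = τ_a/S_se + τ_m/S_sy = 535.94/331 + 962.24/704 = 1.61915 + 1.36683 = 2.986
n_f = 1/2.986 = 0.3349

0.335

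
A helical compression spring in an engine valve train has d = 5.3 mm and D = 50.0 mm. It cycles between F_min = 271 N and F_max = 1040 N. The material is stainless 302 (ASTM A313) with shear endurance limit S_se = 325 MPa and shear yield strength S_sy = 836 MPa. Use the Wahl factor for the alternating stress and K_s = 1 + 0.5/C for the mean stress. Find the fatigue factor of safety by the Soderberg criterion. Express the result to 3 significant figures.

C = D/d = 50.0/5.3 = 9.4340; K_W = (4C−1)/(4C−4)+0.615/C = 1.1541; K_s = 1+0.5/C = 1.0530
F_a = (F_max−F_min)/2 = 384.5 N; F_m = (F_max+F_min)/2 = 655.5 N
τ_a = K_W·8F_aD/(πd³) = 1.1541 × 328.84 = 379.51 MPa
τ_m = K_s·8F_mD/(πd³) = 1.0530 × 560.6 = 590.31 MPa
Soderberg: 1/n_f = τ_a/S_se + τ_m/S_sy = 379.51/325 + 590.31/836 = 1.16774 + 0.70612 = 1.8739
n_f = 1/1.8739 = 0.5337

0.534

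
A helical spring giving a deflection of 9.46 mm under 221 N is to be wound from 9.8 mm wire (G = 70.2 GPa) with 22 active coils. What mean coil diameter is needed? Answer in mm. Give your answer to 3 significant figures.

Required rate k = F/δ = 221/9.46 = 23.362 N/mm
D = (Gd⁴/(8N_a·k))^(1/3) = (70.2×10³·9.8⁴/(8·22·23.362))^(1/3)
  = (157481)^(1/3) = 54.0019 mm

54.0 mm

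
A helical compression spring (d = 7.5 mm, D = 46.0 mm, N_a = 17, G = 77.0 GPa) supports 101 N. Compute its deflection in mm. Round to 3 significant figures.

k = Gd⁴/(8D³N_a) = (77.0×10³)(7.5⁴)/(8·46.0³·17) = 18.404 N/mm
δ = F/k = 101 / 18.404 = 5.4878 mm

5.49 mm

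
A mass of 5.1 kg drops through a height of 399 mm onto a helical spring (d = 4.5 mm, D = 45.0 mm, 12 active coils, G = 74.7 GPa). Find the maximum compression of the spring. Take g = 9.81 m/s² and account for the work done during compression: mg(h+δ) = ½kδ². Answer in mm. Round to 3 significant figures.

122 mm

k = Gd⁴/(8D³N_a) = (74.7×10³)(4.5⁴)/(8·45.0³·12) = 3.5016 N/mm
W = mg = 5.1 × 9.81 = 50.031 N
½kδ² − Wδ − Wh = 0 → δ = (W + √(W² + 2kWh))/k
δ = (50.031 + √(2503.1 + 139799))/3.5016 = (50.031 + 377.23)/3.5016 = 122.02 mm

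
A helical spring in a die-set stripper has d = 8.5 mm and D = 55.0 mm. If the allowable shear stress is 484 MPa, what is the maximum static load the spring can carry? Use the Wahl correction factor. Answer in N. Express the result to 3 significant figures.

C = D/d = 55.0/8.5 = 6.4706
K_W = (4C−1)/(4C−4) + 0.615/C = 24.882/21.882 + 0.0950 = 1.2321
τ_max = K·8FD/(πd³) → F_max = τ_allow·πd³/(8DK)
F_max = 484·π·8.5³/(8·55.0·1.2321) = 9.338e+05/542.14 = 1722.4 N

1720 N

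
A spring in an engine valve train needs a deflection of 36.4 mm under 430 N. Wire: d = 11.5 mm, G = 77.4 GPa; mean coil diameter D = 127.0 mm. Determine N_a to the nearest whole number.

Required rate k = F/δ = 430/36.4 = 11.813 N/mm
N_a = Gd⁴/(8D³k) = (77.4×10³ × 11.5⁴)/(8 × 127.0³ × 11.813)
    = 1.35373e+09 / 1.93583e+08 = 6.993 → 7 coils

7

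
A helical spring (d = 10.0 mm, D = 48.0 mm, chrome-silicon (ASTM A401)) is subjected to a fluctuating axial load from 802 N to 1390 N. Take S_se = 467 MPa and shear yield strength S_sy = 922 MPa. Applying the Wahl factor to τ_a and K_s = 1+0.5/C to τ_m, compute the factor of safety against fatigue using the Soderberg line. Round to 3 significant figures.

C = D/d = 48.0/10.0 = 4.8000; K_W = (4C−1)/(4C−4)+0.615/C = 1.3255; K_s = 1+0.5/C = 1.1042
F_a = (F_max−F_min)/2 = 294 N; F_m = (F_max+F_min)/2 = 1096 N
τ_a = K_W·8F_aD/(πd³) = 1.3255 × 35.936 = 47.633 MPa
τ_m = K_s·8F_mD/(πd³) = 1.1042 × 133.97 = 147.92 MPa
Soderberg: 1/n_f = τ_a/S_se + τ_m/S_sy = 47.633/467 + 147.92/922 = 0.10200 + 0.16043 = 0.26243
n_f = 1/0.26243 = 3.811

3.81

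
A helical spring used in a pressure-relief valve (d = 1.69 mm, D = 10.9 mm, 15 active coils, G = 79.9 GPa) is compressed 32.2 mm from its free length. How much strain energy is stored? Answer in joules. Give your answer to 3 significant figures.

2.17 J

k = Gd⁴/(8D³N_a) = (79.9×10³)(1.69⁴)/(8·10.9³·15) = 4.194 N/mm
U = ½kδ² = 0.5 × 4.194 × 32.2² = 2174.3 N·mm = 2.1743 J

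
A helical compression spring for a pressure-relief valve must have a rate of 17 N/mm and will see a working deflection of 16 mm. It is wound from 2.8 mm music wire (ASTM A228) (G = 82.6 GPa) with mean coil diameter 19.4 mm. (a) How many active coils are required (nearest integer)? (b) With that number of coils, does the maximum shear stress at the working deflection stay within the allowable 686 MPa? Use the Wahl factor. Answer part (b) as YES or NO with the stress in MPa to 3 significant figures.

(a) 5 coils; (b) NO, τ_max = 761 MPa

N_a = Gd⁴/(8D³k) = (82.6×10³)(2.8⁴)/(8·19.4³·17) = 5.113 → N_a = 5
Actual rate k = Gd⁴/(8D³·5) = 17.384 N/mm
Working load F = kδ = 17.384·16 = 278.14 N
C = 19.4/2.8 = 6.9286; K_W = (4C−1)/(4C−4)+0.615/C = 1.2153
τ_max = K_W·8FD/(πd³) = 1.2153·625.94 = 760.69 MPa
τ_max > 686 MPa → exceeds allowable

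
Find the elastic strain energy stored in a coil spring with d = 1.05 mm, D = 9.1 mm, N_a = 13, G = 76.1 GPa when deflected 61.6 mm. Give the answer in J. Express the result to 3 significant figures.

2.24 J

k = Gd⁴/(8D³N_a) = (76.1×10³)(1.05⁴)/(8·9.1³·13) = 1.1803 N/mm
U = ½kδ² = 0.5 × 1.1803 × 61.6² = 2239.3 N·mm = 2.2393 J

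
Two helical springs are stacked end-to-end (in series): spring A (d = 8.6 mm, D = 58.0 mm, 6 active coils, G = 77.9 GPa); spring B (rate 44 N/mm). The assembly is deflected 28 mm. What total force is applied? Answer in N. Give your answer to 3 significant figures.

626 N

k_A = Gd⁴/(8D³N_a) = (77.9×10³)(8.6⁴)/(8·58.0³·6) = 45.499 N/mm
Series: 1/k_eq = 1/45.499 + 1/44 = 0.044706; k_eq = 22.369 N/mm
F = k_eq·δ = 22.369·28 = 626.32 N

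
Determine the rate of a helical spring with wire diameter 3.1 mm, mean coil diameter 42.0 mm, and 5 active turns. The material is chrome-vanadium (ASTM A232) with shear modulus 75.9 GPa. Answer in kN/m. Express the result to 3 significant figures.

k = Gd⁴/(8D³N_a) = (75.9×10³ × 3.1⁴) / (8 × 42.0³ × 5)
  = 7.00952e+06 / 2.96352e+06 = 2.3653 N/mm

2.37 kN/m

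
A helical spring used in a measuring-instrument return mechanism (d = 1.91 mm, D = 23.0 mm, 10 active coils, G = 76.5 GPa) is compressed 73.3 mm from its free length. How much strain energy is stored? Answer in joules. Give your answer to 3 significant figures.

2.81 J

k = Gd⁴/(8D³N_a) = (76.5×10³)(1.91⁴)/(8·23.0³·10) = 1.046 N/mm
U = ½kδ² = 0.5 × 1.046 × 73.3² = 2810 N·mm = 2.81 J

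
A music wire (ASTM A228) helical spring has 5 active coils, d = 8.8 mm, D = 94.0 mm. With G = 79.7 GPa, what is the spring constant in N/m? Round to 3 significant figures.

14400 N/m

k = Gd⁴/(8D³N_a) = (79.7×10³ × 8.8⁴) / (8 × 94.0³ × 5)
  = 4.77957e+08 / 3.32234e+07 = 14.386 N/mm = 14386 N/m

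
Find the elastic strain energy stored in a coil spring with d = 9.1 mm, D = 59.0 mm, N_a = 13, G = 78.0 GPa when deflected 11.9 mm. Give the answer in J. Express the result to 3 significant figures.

1.77 J

k = Gd⁴/(8D³N_a) = (78.0×10³)(9.1⁴)/(8·59.0³·13) = 25.042 N/mm
U = ½kδ² = 0.5 × 25.042 × 11.9² = 1773.1 N·mm = 1.7731 J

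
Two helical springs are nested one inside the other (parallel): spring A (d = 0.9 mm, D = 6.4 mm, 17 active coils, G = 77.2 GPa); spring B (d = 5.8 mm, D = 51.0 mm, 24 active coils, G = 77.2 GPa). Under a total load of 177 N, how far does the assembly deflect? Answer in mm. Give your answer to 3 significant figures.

k_A = Gd⁴/(8D³N_a) = (77.2×10³)(0.9⁴)/(8·6.4³·17) = 1.4207 N/mm
k_B = Gd⁴/(8D³N_a) = (77.2×10³)(5.8⁴)/(8·51.0³·24) = 3.4302 N/mm
Parallel: k_eq = 1.4207 + 3.4302 = 4.8509 N/mm
δ = F/k_eq = 177/4.8509 = 36.488 mm

36.5 mm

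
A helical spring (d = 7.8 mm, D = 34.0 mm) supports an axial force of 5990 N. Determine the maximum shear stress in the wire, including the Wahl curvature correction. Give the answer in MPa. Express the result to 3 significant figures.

1490 MPa

Spring index C = D/d = 34.0/7.8 = 4.3590
K_W = (4C−1)/(4C−4) + 0.615/C = 16.436/13.436 + 0.1411 = 1.3644
τ₀ = 8FD/(πd³) = 8·5990·34.0/(π·7.8³) = 1.62928e+06/1490.8 = 1092.9 MPa
τ_max = K·τ₀ = 1.3644 × 1092.9 = 1491.1 MPa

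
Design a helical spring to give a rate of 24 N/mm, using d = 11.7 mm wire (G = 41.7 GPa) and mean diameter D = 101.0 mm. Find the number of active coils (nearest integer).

N_a = Gd⁴/(8D³k) = (41.7×10³ × 11.7⁴)/(8 × 101.0³ × 24)
    = 7.81411e+08 / 1.97818e+08 = 3.95 → 4 coils

4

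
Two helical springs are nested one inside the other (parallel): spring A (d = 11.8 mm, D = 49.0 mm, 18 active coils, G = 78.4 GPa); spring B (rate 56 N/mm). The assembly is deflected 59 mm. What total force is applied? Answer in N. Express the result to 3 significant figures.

8600 N

k_A = Gd⁴/(8D³N_a) = (78.4×10³)(11.8⁴)/(8·49.0³·18) = 89.721 N/mm
Parallel: k_eq = 89.721 + 56 = 145.72 N/mm
F = k_eq·δ = 145.72·59 = 8597.5 N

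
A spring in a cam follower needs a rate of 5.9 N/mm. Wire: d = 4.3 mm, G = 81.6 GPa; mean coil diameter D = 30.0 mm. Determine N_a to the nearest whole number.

N_a = Gd⁴/(8D³k) = (81.6×10³ × 4.3⁴)/(8 × 30.0³ × 5.9)
    = 2.78974e+07 / 1.2744e+06 = 21.89 → 22 coils

22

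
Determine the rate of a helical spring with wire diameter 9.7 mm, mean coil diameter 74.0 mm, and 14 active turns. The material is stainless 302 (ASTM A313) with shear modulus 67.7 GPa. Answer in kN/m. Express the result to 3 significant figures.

13.2 kN/m

k = Gd⁴/(8D³N_a) = (67.7×10³ × 9.7⁴) / (8 × 74.0³ × 14)
  = 5.99343e+08 / 4.53851e+07 = 13.206 N/mm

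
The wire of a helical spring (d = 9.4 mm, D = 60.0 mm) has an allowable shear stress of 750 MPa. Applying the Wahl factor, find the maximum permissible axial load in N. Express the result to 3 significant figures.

3300 N

C = D/d = 60.0/9.4 = 6.3830
K_W = (4C−1)/(4C−4) + 0.615/C = 24.532/21.532 + 0.0964 = 1.2357
τ_max = K·8FD/(πd³) → F_max = τ_allow·πd³/(8DK)
F_max = 750·π·9.4³/(8·60.0·1.2357) = 1.957e+06/593.13 = 3299.5 N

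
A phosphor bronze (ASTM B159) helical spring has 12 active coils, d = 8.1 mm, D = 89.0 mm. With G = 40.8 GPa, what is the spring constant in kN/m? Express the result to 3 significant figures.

2.60 kN/m

k = Gd⁴/(8D³N_a) = (40.8×10³ × 8.1⁴) / (8 × 89.0³ × 12)
  = 1.75631e+08 / 6.7677e+07 = 2.5951 N/mm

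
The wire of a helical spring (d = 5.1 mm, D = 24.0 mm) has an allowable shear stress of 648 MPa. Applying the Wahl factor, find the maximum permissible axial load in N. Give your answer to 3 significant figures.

C = D/d = 24.0/5.1 = 4.7059
K_W = (4C−1)/(4C−4) + 0.615/C = 17.824/14.824 + 0.1307 = 1.3331
τ_max = K·8FD/(πd³) → F_max = τ_allow·πd³/(8DK)
F_max = 648·π·5.1³/(8·24.0·1.3331) = 2.7004e+05/255.95 = 1055.1 N

1060 N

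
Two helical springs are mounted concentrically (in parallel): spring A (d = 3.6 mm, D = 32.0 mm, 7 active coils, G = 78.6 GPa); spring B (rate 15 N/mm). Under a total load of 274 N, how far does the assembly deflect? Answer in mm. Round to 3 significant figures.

12.3 mm

k_A = Gd⁴/(8D³N_a) = (78.6×10³)(3.6⁴)/(8·32.0³·7) = 7.1944 N/mm
Parallel: k_eq = 7.1944 + 15 = 22.194 N/mm
δ = F/k_eq = 274/22.194 = 12.345 mm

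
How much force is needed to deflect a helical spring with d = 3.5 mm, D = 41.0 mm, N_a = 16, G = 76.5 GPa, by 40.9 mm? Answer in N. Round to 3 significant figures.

53.2 N

k = Gd⁴/(8D³N_a) = (76.5×10³)(3.5⁴)/(8·41.0³·16) = 1.3013 N/mm
F = k·δ = 1.3013 × 40.9 = 53.223 N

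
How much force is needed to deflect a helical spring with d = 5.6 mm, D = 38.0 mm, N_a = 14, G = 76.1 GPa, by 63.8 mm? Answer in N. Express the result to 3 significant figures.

777 N

k = Gd⁴/(8D³N_a) = (76.1×10³)(5.6⁴)/(8·38.0³·14) = 12.178 N/mm
F = k·δ = 12.178 × 63.8 = 776.94 N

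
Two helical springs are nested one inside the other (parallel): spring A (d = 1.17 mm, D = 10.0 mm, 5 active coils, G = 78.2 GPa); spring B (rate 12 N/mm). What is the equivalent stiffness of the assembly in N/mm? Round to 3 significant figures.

k_A = Gd⁴/(8D³N_a) = (78.2×10³)(1.17⁴)/(8·10.0³·5) = 3.6634 N/mm
Parallel: k_eq = 3.6634 + 12 = 15.663 N/mm

15.7 N/mm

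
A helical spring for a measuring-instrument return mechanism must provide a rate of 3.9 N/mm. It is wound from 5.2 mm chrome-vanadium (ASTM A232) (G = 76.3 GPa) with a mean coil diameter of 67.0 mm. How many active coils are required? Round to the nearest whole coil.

6

N_a = Gd⁴/(8D³k) = (76.3×10³ × 5.2⁴)/(8 × 67.0³ × 3.9)
    = 5.57876e+07 / 9.38381e+06 = 5.945 → 6 coils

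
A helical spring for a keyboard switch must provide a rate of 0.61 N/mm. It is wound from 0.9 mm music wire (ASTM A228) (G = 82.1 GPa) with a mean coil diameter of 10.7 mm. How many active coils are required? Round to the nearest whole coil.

N_a = Gd⁴/(8D³k) = (82.1×10³ × 0.9⁴)/(8 × 10.7³ × 0.61)
    = 53865.8 / 5978.21 = 9.01 → 9 coils

9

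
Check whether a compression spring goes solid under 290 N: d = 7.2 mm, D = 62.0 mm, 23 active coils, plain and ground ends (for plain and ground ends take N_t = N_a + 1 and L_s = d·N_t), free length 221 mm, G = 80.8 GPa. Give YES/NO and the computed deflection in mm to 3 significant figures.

YES, δ = 58.6 mm

k = Gd⁴/(8D³N_a) = (80.8×10³)(7.2⁴)/(8·62.0³·23) = 4.9516 N/mm
N_t = 24; L_s = 7.2·24 = 172.8 mm; δ_solid = L₀ − L_s = 221 − 172.8 = 48.2 mm
δ = F/k = 290/4.9516 = 58.567 mm
δ ≥ δ_solid → spring goes solid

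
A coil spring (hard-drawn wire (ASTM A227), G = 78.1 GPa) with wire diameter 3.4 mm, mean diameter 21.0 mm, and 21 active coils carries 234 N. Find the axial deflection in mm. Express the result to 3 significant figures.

k = Gd⁴/(8D³N_a) = (78.1×10³)(3.4⁴)/(8·21.0³·21) = 6.7081 N/mm
δ = F/k = 234 / 6.7081 = 34.883 mm

34.9 mm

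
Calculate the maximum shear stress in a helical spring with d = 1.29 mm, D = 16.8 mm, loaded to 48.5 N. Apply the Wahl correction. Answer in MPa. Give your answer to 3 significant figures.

1070 MPa

Spring index C = D/d = 16.8/1.29 = 13.0233
K_W = (4C−1)/(4C−4) + 0.615/C = 51.093/48.093 + 0.0472 = 1.1096
τ₀ = 8FD/(πd³) = 8·48.5·16.8/(π·1.29³) = 6518.4/6.744 = 966.54 MPa
τ_max = K·τ₀ = 1.1096 × 966.54 = 1072.5 MPa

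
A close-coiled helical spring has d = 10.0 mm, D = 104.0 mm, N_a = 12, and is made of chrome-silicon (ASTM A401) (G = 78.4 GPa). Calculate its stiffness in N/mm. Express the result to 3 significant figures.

7.26 N/mm

k = Gd⁴/(8D³N_a) = (78.4×10³ × 10.0⁴) / (8 × 104.0³ × 12)
  = 7.84e+08 / 1.07987e+08 = 7.2601 N/mm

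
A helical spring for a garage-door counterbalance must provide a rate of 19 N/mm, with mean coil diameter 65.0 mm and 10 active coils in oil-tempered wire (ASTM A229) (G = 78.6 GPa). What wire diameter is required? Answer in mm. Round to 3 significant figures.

8.54 mm

d = (8D³N_a·k / G)^(1/4) = (8·65.0³·10·19 / (78.6×10³))^0.25
  = (5310.8)^0.25 = 8.5367 mm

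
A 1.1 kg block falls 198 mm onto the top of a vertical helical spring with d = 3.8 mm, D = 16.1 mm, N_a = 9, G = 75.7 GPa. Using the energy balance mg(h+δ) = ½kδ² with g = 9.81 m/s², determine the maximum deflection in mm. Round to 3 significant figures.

k = Gd⁴/(8D³N_a) = (75.7×10³)(3.8⁴)/(8·16.1³·9) = 52.532 N/mm
W = mg = 1.1 × 9.81 = 10.791 N
½kδ² − Wδ − Wh = 0 → δ = (W + √(W² + 2kWh))/k
δ = (10.791 + √(116.45 + 224480))/52.532 = (10.791 + 473.92)/52.532 = 9.227 mm

9.23 mm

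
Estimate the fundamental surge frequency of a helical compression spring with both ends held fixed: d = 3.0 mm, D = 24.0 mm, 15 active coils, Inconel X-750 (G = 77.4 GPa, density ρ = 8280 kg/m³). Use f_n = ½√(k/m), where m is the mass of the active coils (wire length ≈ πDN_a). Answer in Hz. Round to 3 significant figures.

119 Hz

k = Gd⁴/(8D³N_a) = (77.4×10³)(3.0⁴)/(8·24.0³·15) = 3.7793 N/mm = 3779.3 N/m
Wire length L = πDN_a = π·24.0·15 = 1131 mm
m = ρ·(πd²/4)·L = 8280 × 7.0686×10⁻⁶ m² × 1.131 m = 0.066193 kg
f_n = ½√(k/m) = 0.5·√(3779.3/0.066193) = 0.5·√(57095) = 119.47 Hz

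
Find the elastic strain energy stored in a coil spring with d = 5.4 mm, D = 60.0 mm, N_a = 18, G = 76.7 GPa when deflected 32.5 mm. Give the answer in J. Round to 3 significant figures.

1.11 J

k = Gd⁴/(8D³N_a) = (76.7×10³)(5.4⁴)/(8·60.0³·18) = 2.0968 N/mm
U = ½kδ² = 0.5 × 2.0968 × 32.5² = 1107.4 N·mm = 1.1074 J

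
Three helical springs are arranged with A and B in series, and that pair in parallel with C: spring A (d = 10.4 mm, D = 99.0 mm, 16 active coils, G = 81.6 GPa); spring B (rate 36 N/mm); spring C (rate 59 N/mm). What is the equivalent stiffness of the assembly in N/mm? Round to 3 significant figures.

k_A = Gd⁴/(8D³N_a) = (81.6×10³)(10.4⁴)/(8·99.0³·16) = 7.6861 N/mm
Springs A,B series: k_AB = 1/(1/7.6861+1/36) = 6.3338 N/mm; parallel with C: k_eq = 6.3338+59 = 65.334 N/mm

65.3 N/mm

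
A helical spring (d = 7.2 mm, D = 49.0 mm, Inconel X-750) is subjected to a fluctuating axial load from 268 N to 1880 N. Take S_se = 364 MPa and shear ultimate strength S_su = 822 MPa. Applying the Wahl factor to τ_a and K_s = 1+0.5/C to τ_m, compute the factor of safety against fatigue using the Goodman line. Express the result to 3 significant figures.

0.729

C = D/d = 49.0/7.2 = 6.8056; K_W = (4C−1)/(4C−4)+0.615/C = 1.2196; K_s = 1+0.5/C = 1.0735
F_a = (F_max−F_min)/2 = 806 N; F_m = (F_max+F_min)/2 = 1074 N
τ_a = K_W·8F_aD/(πd³) = 1.2196 × 269.45 = 328.61 MPa
τ_m = K_s·8F_mD/(πd³) = 1.0735 × 359.04 = 385.42 MPa
Goodman: 1/n_f = τ_a/S_se + τ_m/S_su = 328.61/364 + 385.42/822 = 0.90276 + 0.46888 = 1.3716
n_f = 1/1.3716 = 0.7291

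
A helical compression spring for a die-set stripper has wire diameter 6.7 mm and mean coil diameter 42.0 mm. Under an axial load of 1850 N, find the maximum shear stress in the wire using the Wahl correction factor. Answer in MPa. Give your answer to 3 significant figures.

816 MPa

Spring index C = D/d = 42.0/6.7 = 6.2687
K_W = (4C−1)/(4C−4) + 0.615/C = 24.075/21.075 + 0.0981 = 1.2405
τ₀ = 8FD/(πd³) = 8·1850·42.0/(π·6.7³) = 621600/944.87 = 657.86 MPa
τ_max = K·τ₀ = 1.2405 × 657.86 = 816.05 MPa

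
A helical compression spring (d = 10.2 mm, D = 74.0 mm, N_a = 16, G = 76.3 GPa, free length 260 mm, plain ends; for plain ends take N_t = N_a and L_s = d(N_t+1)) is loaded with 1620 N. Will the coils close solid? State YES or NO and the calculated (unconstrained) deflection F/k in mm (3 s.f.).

YES, δ = 102 mm

k = Gd⁴/(8D³N_a) = (76.3×10³)(10.2⁴)/(8·74.0³·16) = 15.923 N/mm
N_t = 16; L_s = 10.2·17 = 173.4 mm; δ_solid = L₀ − L_s = 260 − 173.4 = 86.6 mm
δ = F/k = 1620/15.923 = 101.74 mm
δ ≥ δ_solid → spring goes solid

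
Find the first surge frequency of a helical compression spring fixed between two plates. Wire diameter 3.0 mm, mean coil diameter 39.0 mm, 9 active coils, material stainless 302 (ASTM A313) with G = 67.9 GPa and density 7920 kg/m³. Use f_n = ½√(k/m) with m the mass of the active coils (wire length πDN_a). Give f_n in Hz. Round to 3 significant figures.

k = Gd⁴/(8D³N_a) = (67.9×10³)(3.0⁴)/(8·39.0³·9) = 1.2877 N/mm = 1287.7 N/m
Wire length L = πDN_a = π·39.0·9 = 1102.7 mm
m = ρ·(πd²/4)·L = 7920 × 7.0686×10⁻⁶ m² × 1.1027 m = 0.061733 kg
f_n = ½√(k/m) = 0.5·√(1287.7/0.061733) = 0.5·√(20860) = 72.215 Hz

72.2 Hz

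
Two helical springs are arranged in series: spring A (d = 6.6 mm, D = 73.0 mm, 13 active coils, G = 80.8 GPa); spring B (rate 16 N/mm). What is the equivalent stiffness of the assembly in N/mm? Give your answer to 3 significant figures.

3.06 N/mm

k_A = Gd⁴/(8D³N_a) = (80.8×10³)(6.6⁴)/(8·73.0³·13) = 3.7895 N/mm
Series: 1/k_eq = 1/3.7895 + 1/16 = 0.32639; k_eq = 3.0639 N/mm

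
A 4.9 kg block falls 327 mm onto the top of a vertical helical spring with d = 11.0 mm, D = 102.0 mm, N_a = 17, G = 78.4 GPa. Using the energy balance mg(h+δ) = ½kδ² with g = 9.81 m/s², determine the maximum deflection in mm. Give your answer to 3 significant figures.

69.2 mm

k = Gd⁴/(8D³N_a) = (78.4×10³)(11.0⁴)/(8·102.0³·17) = 7.9533 N/mm
W = mg = 4.9 × 9.81 = 48.069 N
½kδ² − Wδ − Wh = 0 → δ = (W + √(W² + 2kWh))/k
δ = (48.069 + √(2310.6 + 250029))/7.9533 = (48.069 + 502.33)/7.9533 = 69.204 mm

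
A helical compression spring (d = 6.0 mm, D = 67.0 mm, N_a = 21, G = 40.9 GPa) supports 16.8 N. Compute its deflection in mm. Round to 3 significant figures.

16.0 mm

k = Gd⁴/(8D³N_a) = (40.9×10³)(6.0⁴)/(8·67.0³·21) = 1.049 N/mm
δ = F/k = 16.8 / 1.049 = 16.015 mm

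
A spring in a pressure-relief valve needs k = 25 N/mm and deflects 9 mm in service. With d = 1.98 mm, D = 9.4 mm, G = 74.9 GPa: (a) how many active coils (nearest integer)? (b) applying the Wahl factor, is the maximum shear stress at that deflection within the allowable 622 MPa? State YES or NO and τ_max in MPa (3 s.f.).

N_a = Gd⁴/(8D³k) = (74.9×10³)(1.98⁴)/(8·9.4³·25) = 6.93 → N_a = 7
Actual rate k = Gd⁴/(8D³·7) = 24.75 N/mm
Working load F = kδ = 24.75·9 = 222.75 N
C = 9.4/1.98 = 4.7475; K_W = (4C−1)/(4C−4)+0.615/C = 1.3297
τ_max = K_W·8FD/(πd³) = 1.3297·686.89 = 913.34 MPa
τ_max > 622 MPa → exceeds allowable

(a) 7 coils; (b) NO, τ_max = 913 MPa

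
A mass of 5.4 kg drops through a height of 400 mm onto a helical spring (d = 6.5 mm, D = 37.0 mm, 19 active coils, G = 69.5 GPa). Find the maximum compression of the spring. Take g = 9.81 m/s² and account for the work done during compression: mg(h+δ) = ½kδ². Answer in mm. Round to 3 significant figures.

k = Gd⁴/(8D³N_a) = (69.5×10³)(6.5⁴)/(8·37.0³·19) = 16.113 N/mm
W = mg = 5.4 × 9.81 = 52.974 N
½kδ² − Wδ − Wh = 0 → δ = (W + √(W² + 2kWh))/k
δ = (52.974 + √(2806.2 + 682877))/16.113 = (52.974 + 828.06)/16.113 = 54.677 mm

54.7 mm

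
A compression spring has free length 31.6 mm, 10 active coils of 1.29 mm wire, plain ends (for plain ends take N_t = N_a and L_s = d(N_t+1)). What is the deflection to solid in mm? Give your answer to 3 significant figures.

17.4 mm

N_t = 10; L_s = 1.29·11 = 14.19 mm
δ_solid = L₀ − L_s = 31.6 − 14.19 = 17.41 mm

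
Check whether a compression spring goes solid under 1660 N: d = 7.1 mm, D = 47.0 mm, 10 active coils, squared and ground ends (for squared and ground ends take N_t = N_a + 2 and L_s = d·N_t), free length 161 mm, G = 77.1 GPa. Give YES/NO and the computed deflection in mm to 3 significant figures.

NO, δ = 70.4 mm

k = Gd⁴/(8D³N_a) = (77.1×10³)(7.1⁴)/(8·47.0³·10) = 23.589 N/mm
N_t = 12; L_s = 7.1·12 = 85.2 mm; δ_solid = L₀ − L_s = 161 − 85.2 = 75.8 mm
δ = F/k = 1660/23.589 = 70.373 mm
δ < δ_solid → spring does not go solid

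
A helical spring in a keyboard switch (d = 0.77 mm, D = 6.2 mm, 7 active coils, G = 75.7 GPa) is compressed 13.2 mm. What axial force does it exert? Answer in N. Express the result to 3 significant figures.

26.3 N

k = Gd⁴/(8D³N_a) = (75.7×10³)(0.77⁴)/(8·6.2³·7) = 1.9939 N/mm
F = k·δ = 1.9939 × 13.2 = 26.319 N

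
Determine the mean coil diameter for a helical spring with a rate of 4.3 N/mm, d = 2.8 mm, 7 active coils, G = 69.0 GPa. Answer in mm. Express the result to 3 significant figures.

26.0 mm

D = (Gd⁴/(8N_a·k))^(1/3) = (69.0×10³·2.8⁴/(8·7·4.3))^(1/3)
  = (17612.7)^(1/3) = 26.0181 mm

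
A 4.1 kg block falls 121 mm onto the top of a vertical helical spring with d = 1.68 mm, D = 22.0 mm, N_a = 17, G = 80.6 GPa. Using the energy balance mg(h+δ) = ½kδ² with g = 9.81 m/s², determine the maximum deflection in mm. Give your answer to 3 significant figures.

264 mm

k = Gd⁴/(8D³N_a) = (80.6×10³)(1.68⁴)/(8·22.0³·17) = 0.44337 N/mm
W = mg = 4.1 × 9.81 = 40.221 N
½kδ² − Wδ − Wh = 0 → δ = (W + √(W² + 2kWh))/k
δ = (40.221 + √(1617.7 + 4315.52))/0.44337 = (40.221 + 77.028)/0.44337 = 264.45 mm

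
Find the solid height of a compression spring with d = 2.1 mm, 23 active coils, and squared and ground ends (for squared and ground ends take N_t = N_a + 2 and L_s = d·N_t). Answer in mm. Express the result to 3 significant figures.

squared and ground ends: N_t = N_a + 2 = 23 + 2 = 25
L_s = d·N_t = 2.1 × 25 = 52.5 mm

52.5 mm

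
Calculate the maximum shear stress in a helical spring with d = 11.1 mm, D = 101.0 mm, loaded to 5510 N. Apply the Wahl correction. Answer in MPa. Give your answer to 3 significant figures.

Spring index C = D/d = 101.0/11.1 = 9.0991
K_W = (4C−1)/(4C−4) + 0.615/C = 35.396/32.396 + 0.0676 = 1.1602
τ₀ = 8FD/(πd³) = 8·5510·101.0/(π·11.1³) = 4.45208e+06/4296.5 = 1036.2 MPa
τ_max = K·τ₀ = 1.1602 × 1036.2 = 1202.2 MPa

1200 MPa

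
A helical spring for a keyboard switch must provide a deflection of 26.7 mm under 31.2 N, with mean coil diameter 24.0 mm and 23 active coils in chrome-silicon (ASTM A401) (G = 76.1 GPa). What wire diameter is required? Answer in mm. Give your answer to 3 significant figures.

Required rate k = F/δ = 31.2/26.7 = 1.1685 N/mm
d = (8D³N_a·k / G)^(1/4) = (8·24.0³·23·1.1685 / (76.1×10³))^0.25
  = (39.058)^0.25 = 2.4999 mm

2.50 mm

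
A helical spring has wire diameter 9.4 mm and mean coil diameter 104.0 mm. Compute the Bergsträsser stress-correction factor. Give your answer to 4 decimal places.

C = D/d = 104.0/9.4 = 11.0638
K_B = (4C+2)/(4C−3) = 46.255/41.255 = 1.1212

1.1212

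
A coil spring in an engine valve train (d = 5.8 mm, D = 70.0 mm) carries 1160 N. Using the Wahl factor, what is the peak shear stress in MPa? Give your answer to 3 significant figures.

Spring index C = D/d = 70.0/5.8 = 12.0690
K_W = (4C−1)/(4C−4) + 0.615/C = 47.276/44.276 + 0.0510 = 1.1187
τ₀ = 8FD/(πd³) = 8·1160·70.0/(π·5.8³) = 649600/612.96 = 1059.8 MPa
τ_max = K·τ₀ = 1.1187 × 1059.8 = 1185.6 MPa

1190 MPa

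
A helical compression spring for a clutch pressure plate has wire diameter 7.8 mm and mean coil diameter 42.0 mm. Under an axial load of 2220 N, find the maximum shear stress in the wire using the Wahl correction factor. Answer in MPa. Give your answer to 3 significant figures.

643 MPa

Spring index C = D/d = 42.0/7.8 = 5.3846
K_W = (4C−1)/(4C−4) + 0.615/C = 20.538/17.538 + 0.1142 = 1.2853
τ₀ = 8FD/(πd³) = 8·2220·42.0/(π·7.8³) = 745920/1490.8 = 500.33 MPa
τ_max = K·τ₀ = 1.2853 × 500.33 = 643.06 MPa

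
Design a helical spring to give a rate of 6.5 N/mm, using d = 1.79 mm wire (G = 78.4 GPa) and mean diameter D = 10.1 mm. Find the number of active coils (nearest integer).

N_a = Gd⁴/(8D³k) = (78.4×10³ × 1.79⁴)/(8 × 10.1³ × 6.5)
    = 804875 / 53575.7 = 15.02 → 15 coils

15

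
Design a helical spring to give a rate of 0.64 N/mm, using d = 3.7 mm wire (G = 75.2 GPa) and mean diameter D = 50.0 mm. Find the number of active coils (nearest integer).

N_a = Gd⁴/(8D³k) = (75.2×10³ × 3.7⁴)/(8 × 50.0³ × 0.64)
    = 1.40937e+07 / 640000 = 22.02 → 22 coils

22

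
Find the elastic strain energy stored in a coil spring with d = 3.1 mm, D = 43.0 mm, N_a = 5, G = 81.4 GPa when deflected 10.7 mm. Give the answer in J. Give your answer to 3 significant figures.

0.135 J

k = Gd⁴/(8D³N_a) = (81.4×10³)(3.1⁴)/(8·43.0³·5) = 2.3638 N/mm
U = ½kδ² = 0.5 × 2.3638 × 10.7² = 135.31 N·mm = 0.13531 J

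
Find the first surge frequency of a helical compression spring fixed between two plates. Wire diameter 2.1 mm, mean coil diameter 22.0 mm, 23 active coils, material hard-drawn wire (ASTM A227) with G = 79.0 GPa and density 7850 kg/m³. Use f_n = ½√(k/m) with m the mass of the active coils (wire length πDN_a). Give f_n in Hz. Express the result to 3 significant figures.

67.3 Hz

k = Gd⁴/(8D³N_a) = (79.0×10³)(2.1⁴)/(8·22.0³·23) = 0.78418 N/mm = 784.18 N/m
Wire length L = πDN_a = π·22.0·23 = 1589.6 mm
m = ρ·(πd²/4)·L = 7850 × 3.4636×10⁻⁶ m² × 1.5896 m = 0.043221 kg
f_n = ½√(k/m) = 0.5·√(784.18/0.043221) = 0.5·√(18143) = 67.349 Hz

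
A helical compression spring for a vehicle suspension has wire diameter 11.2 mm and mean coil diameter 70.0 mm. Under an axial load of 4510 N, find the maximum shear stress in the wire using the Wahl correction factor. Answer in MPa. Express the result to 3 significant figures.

710 MPa

Spring index C = D/d = 70.0/11.2 = 6.2500
K_W = (4C−1)/(4C−4) + 0.615/C = 24.000/21.000 + 0.0984 = 1.2413
τ₀ = 8FD/(πd³) = 8·4510·70.0/(π·11.2³) = 2.5256e+06/4413.7 = 572.22 MPa
τ_max = K·τ₀ = 1.2413 × 572.22 = 710.27 MPa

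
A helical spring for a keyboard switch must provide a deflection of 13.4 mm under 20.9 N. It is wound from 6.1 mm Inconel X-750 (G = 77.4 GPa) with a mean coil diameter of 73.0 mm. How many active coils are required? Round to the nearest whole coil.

Required rate k = F/δ = 20.9/13.4 = 1.5597 N/mm
N_a = Gd⁴/(8D³k) = (77.4×10³ × 6.1⁴)/(8 × 73.0³ × 1.5597)
    = 1.07167e+08 / 4.854e+06 = 22.08 → 22 coils

22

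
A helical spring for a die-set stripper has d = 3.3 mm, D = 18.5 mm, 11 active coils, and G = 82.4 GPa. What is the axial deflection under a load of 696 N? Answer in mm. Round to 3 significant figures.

k = Gd⁴/(8D³N_a) = (82.4×10³)(3.3⁴)/(8·18.5³·11) = 17.538 N/mm
δ = F/k = 696 / 17.538 = 39.685 mm

39.7 mm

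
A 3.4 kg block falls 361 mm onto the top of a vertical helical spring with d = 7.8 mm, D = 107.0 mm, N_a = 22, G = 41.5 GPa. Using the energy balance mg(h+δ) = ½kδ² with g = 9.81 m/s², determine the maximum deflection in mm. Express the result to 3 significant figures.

k = Gd⁴/(8D³N_a) = (41.5×10³)(7.8⁴)/(8·107.0³·22) = 0.71246 N/mm
W = mg = 3.4 × 9.81 = 33.354 N
½kδ² − Wδ − Wh = 0 → δ = (W + √(W² + 2kWh))/k
δ = (33.354 + √(1112.5 + 17157.2))/0.71246 = (33.354 + 135.17)/0.71246 = 236.53 mm

237 mm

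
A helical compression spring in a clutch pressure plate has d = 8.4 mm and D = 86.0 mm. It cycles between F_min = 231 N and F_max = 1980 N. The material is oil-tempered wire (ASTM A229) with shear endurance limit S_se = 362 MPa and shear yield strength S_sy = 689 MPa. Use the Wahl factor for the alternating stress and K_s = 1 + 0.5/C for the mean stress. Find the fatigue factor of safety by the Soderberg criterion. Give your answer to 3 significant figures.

C = D/d = 86.0/8.4 = 10.2381; K_W = (4C−1)/(4C−4)+0.615/C = 1.1413; K_s = 1+0.5/C = 1.0488
F_a = (F_max−F_min)/2 = 874.5 N; F_m = (F_max+F_min)/2 = 1105.5 N
τ_a = K_W·8F_aD/(πd³) = 1.1413 × 323.12 = 368.76 MPa
τ_m = K_s·8F_mD/(πd³) = 1.0488 × 408.47 = 428.42 MPa
Soderberg: 1/n_f = τ_a/S_se + τ_m/S_sy = 368.76/362 + 428.42/689 = 1.01867 + 0.62180 = 1.6405
n_f = 1/1.6405 = 0.6096

0.610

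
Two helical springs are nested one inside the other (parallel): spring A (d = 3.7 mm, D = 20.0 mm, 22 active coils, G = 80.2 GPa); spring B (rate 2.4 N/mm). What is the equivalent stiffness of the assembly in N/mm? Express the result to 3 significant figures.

13.1 N/mm

k_A = Gd⁴/(8D³N_a) = (80.2×10³)(3.7⁴)/(8·20.0³·22) = 10.675 N/mm
Parallel: k_eq = 10.675 + 2.4 = 13.075 N/mm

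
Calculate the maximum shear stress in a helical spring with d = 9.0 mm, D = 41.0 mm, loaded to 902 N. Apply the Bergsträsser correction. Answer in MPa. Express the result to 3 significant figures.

Spring index C = D/d = 41.0/9.0 = 4.5556
K_B = (4C+2)/(4C−3) = 20.222/15.222 = 1.3285
τ₀ = 8FD/(πd³) = 8·902·41.0/(π·9.0³) = 295856/2290.2 = 129.18 MPa
τ_max = K·τ₀ = 1.3285 × 129.18 = 171.61 MPa

172 MPa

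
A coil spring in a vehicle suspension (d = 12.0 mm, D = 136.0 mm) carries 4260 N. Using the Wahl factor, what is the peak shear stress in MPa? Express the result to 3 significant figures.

962 MPa

Spring index C = D/d = 136.0/12.0 = 11.3333
K_W = (4C−1)/(4C−4) + 0.615/C = 44.333/41.333 + 0.0543 = 1.1268
τ₀ = 8FD/(πd³) = 8·4260·136.0/(π·12.0³) = 4.63488e+06/5428.7 = 853.78 MPa
τ_max = K·τ₀ = 1.1268 × 853.78 = 962.08 MPa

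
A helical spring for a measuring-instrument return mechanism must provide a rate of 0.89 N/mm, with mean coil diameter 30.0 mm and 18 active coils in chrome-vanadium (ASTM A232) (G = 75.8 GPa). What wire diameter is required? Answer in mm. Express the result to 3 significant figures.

d = (8D³N_a·k / G)^(1/4) = (8·30.0³·18·0.89 / (75.8×10³))^0.25
  = (45.651)^0.25 = 2.5993 mm

2.60 mm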